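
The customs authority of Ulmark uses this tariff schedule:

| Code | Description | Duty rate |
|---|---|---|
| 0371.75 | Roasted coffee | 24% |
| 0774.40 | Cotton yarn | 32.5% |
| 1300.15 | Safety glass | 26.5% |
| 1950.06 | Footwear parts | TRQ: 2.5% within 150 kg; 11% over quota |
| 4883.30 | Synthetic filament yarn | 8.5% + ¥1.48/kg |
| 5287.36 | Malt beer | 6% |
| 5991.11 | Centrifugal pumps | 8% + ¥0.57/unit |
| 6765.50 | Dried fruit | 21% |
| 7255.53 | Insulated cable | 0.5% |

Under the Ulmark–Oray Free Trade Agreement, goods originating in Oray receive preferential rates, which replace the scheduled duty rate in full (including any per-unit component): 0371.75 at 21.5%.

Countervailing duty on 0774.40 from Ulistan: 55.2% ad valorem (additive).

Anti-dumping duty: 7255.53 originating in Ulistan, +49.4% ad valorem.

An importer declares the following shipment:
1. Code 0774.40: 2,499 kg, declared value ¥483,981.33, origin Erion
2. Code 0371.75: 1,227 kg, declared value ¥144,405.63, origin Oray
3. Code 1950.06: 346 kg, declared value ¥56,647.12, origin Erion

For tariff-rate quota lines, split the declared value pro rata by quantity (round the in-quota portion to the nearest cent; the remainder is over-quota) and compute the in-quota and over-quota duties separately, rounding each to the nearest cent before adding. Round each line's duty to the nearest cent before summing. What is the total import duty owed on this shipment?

¥192,484.89

Line 1 (0774.40, Erion, 2,499 kg, ¥483,981.33):
Base rate for 0774.40 is 32.5%.
The additional-duty order on 0774.40 targets Ulistan, not Erion; it does not apply.
Duty = ¥483,981.33 × 32.5% = ¥157,293.93.
Line 2 (0371.75, Oray, 1,227 kg, ¥144,405.63):
Base rate for 0371.75 is 24%.
Origin Oray qualifies under the Ulmark–Oray agreement and 0371.75 is covered: preferential rate 21.5% applies instead.
Duty = ¥144,405.63 × 21.5% = ¥31,047.21.
Line 3 (1950.06, Erion, 346 kg, ¥56,647.12):
Code 1950.06 is under a tariff-rate quota (threshold 150 kg). In-quota: 150 kg at 2.5%; over-quota: 196 kg at 11%.
Pro-rata value split: in-quota = ¥56,647.12 × 150/346 = ¥24,558.00; over-quota = ¥56,647.12 − ¥24,558.00 = ¥32,089.12.
In-quota duty = ¥24,558.00 × 2.5% = ¥613.95. Over-quota duty = ¥32,089.12 × 11% = ¥3,529.80.
Line duty = ¥613.95 + ¥3,529.80 = ¥4,143.75.
Total = ¥157,293.93 + ¥31,047.21 + ¥4,143.75 = ¥192,484.89.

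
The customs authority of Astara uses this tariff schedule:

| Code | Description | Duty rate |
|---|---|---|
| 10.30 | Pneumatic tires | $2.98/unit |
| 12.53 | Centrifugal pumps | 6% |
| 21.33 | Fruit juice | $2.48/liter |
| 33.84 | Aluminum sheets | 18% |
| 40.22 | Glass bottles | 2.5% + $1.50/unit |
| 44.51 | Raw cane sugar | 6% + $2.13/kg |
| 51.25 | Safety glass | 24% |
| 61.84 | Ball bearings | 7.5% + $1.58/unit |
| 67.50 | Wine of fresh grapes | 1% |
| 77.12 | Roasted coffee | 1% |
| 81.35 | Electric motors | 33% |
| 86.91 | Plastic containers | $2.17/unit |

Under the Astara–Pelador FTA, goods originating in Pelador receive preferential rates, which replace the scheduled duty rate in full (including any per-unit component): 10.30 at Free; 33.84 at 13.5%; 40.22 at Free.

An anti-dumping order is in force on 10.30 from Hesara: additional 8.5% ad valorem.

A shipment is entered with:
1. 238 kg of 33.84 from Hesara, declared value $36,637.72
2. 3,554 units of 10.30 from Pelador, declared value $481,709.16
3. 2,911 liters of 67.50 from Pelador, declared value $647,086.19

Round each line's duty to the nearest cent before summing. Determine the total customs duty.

Line 1 (33.84, Hesara, 238 kg, $36,637.72):
Base rate for 33.84 is 18%.
33.84 has an FTA preferential rate, but origin Hesara is not Pelador; base rate stands.
Duty = $36,637.72 × 18% = $6,594.79.
Line 2 (10.30, Pelador, 3,554 units, $481,709.16):
Base rate for 10.30 is $2.98/unit.
Origin Pelador qualifies under the Astara–Pelador agreement and 10.30 is covered: preferential rate Free applies instead.
The additional-duty order on 10.30 targets Hesara, not Pelador; it does not apply.
Duty = $481,709.16 × 0% = $0.00.
Line 3 (67.50, Pelador, 2,911 liters, $647,086.19):
Base rate for 67.50 is 1%.
Origin Pelador is the FTA partner but 67.50 is not on the preference list; base rate stands.
Duty = $647,086.19 × 1% = $6,470.86.
Total = $6,594.79 + $0.00 + $6,470.86 = $13,065.65.

$13,065.65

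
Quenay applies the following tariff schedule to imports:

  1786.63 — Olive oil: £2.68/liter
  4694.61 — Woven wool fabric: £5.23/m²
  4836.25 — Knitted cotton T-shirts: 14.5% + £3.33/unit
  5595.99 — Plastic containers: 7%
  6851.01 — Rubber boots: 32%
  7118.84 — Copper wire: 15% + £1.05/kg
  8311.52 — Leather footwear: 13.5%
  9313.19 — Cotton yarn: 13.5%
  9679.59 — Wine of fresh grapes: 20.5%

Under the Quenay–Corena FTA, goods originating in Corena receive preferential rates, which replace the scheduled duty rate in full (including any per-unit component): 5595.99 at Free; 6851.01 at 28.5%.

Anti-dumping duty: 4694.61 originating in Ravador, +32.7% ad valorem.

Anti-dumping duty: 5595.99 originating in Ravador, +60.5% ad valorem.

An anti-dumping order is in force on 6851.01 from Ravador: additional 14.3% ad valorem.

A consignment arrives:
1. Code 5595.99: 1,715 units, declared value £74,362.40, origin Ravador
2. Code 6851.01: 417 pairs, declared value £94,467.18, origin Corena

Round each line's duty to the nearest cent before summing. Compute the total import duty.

Line 1 (5595.99, Ravador, 1,715 units, £74,362.40):
Base rate for 5595.99 is 7%.
5595.99 has an FTA preferential rate, but origin Ravador is not Corena; base rate stands.
Additional duty on 5595.99 from Ravador: +60.5%. Applied ad valorem rate: 7% + 60.5% = 67.5%.
Duty = £74,362.40 × 67.5% = £50,194.62.
Line 2 (6851.01, Corena, 417 pairs, £94,467.18):
Base rate for 6851.01 is 32%.
Origin Corena qualifies under the Quenay–Corena agreement and 6851.01 is covered: preferential rate 28.5% applies instead.
The additional-duty order on 6851.01 targets Ravador, not Corena; it does not apply.
Duty = £94,467.18 × 28.5% = £26,923.15.
Total = £50,194.62 + £26,923.15 = £77,117.77.

£77,117.77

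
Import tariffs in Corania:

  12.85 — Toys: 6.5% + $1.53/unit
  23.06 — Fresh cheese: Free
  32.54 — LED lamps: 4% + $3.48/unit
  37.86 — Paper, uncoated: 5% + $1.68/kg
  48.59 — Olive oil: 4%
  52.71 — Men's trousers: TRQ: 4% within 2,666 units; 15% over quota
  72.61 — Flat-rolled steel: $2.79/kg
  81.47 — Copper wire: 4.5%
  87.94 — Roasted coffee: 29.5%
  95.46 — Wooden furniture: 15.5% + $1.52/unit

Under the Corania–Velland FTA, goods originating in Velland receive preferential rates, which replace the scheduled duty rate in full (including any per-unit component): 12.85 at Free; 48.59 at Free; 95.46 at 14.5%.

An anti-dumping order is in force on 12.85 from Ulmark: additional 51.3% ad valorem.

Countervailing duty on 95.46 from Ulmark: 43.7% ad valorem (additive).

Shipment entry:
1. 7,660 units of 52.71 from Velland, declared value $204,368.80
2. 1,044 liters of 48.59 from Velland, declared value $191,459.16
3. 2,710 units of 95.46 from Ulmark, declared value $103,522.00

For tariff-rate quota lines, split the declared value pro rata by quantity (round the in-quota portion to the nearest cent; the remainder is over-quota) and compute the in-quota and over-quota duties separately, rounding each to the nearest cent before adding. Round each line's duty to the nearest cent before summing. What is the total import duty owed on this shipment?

Line 1 (52.71, Velland, 7,660 units, $204,368.80):
Code 52.71 is under a tariff-rate quota (threshold 2,666 units). In-quota: 2,666 units at 4%; over-quota: 4,994 units at 15%.
Pro-rata value split: in-quota = $204,368.80 × 2,666/7,660 = $71,128.88; over-quota = $204,368.80 − $71,128.88 = $133,239.92.
In-quota duty = $71,128.88 × 4% = $2,845.16. Over-quota duty = $133,239.92 × 15% = $19,985.99.
Line duty = $2,845.16 + $19,985.99 = $22,831.15.
Line 2 (48.59, Velland, 1,044 liters, $191,459.16):
Base rate for 48.59 is 4%.
Origin Velland qualifies under the Corania–Velland agreement and 48.59 is covered: preferential rate Free applies instead.
Duty = $191,459.16 × 0% = $0.00.
Line 3 (95.46, Ulmark, 2,710 units, $103,522.00):
Base rate for 95.46 is 15.5% + $1.52/unit.
95.46 has an FTA preferential rate, but origin Ulmark is not Velland; base rate stands.
Additional duty on 95.46 from Ulmark: +43.7%. Applied ad valorem rate: 15.5% + 43.7% = 59.2%.
Duty = $103,522.00 × 59.2% + 2,710 × $1.52 = $65,404.22.
Total = $22,831.15 + $0.00 + $65,404.22 = $88,235.37.

$88,235.37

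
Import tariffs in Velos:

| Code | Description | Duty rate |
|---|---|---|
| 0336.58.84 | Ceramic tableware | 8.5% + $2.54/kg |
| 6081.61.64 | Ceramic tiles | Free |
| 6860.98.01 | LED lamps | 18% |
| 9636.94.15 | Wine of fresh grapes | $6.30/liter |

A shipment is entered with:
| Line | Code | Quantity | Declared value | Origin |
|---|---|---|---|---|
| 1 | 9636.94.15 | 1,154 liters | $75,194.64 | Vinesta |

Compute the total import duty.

$7,270.20

Line 1 (9636.94.15, Vinesta, 1,154 liters, $75,194.64):
Base rate for 9636.94.15 is $6.30/liter.
Duty = 1,154 × $6.30 = $7,270.20.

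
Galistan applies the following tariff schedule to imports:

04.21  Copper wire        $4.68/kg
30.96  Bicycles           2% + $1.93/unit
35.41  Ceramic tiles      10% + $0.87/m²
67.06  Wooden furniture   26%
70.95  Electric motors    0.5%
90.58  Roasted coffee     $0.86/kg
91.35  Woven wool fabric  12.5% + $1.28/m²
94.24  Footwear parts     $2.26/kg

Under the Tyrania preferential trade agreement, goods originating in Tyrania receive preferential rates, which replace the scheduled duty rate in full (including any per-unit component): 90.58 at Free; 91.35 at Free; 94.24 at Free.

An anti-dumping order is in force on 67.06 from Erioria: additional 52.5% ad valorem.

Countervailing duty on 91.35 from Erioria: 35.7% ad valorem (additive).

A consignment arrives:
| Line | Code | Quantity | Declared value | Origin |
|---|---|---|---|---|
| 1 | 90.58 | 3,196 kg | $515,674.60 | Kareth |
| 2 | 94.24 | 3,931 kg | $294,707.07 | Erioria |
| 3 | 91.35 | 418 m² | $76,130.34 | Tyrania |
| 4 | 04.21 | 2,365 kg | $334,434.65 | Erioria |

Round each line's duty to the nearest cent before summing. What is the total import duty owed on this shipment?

Line 1 (90.58, Kareth, 3,196 kg, $515,674.60):
Base rate for 90.58 is $0.86/kg.
90.58 has an FTA preferential rate, but origin Kareth is not Tyrania; base rate stands.
Duty = 3,196 × $0.86 = $2,748.56.
Line 2 (94.24, Erioria, 3,931 kg, $294,707.07):
Base rate for 94.24 is $2.26/kg.
94.24 has an FTA preferential rate, but origin Erioria is not Tyrania; base rate stands.
Duty = 3,931 × $2.26 = $8,884.06.
Line 3 (91.35, Tyrania, 418 m², $76,130.34):
Base rate for 91.35 is 12.5% + $1.28/m².
Origin Tyrania qualifies under the Galistan–Tyrania agreement and 91.35 is covered: preferential rate Free applies instead.
The additional-duty order on 91.35 targets Erioria, not Tyrania; it does not apply.
Duty = $76,130.34 × 0% = $0.00.
Line 4 (04.21, Erioria, 2,365 kg, $334,434.65):
Base rate for 04.21 is $4.68/kg.
Duty = 2,365 × $4.68 = $11,068.20.
Total = $2,748.56 + $8,884.06 + $0.00 + $11,068.20 = $22,700.82.

$22,700.82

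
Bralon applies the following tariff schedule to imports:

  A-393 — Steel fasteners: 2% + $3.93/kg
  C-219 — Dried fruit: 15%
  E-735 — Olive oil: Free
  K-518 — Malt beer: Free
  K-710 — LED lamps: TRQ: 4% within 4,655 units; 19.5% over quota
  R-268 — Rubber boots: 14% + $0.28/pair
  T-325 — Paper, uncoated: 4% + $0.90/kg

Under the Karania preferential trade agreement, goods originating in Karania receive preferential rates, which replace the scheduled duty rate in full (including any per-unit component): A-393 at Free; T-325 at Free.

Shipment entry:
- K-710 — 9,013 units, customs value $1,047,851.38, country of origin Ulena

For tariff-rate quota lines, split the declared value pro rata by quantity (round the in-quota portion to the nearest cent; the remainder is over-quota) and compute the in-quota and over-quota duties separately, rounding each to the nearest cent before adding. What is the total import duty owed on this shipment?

Line 1 (K-710, Ulena, 9,013 units, $1,047,851.38):
Code K-710 is under a tariff-rate quota (threshold 4,655 units). In-quota: 4,655 units at 4%; over-quota: 4,358 units at 19.5%.
Pro-rata value split: in-quota = $1,047,851.38 × 4,655/9,013 = $541,190.30; over-quota = $1,047,851.38 − $541,190.30 = $506,661.08.
In-quota duty = $541,190.30 × 4% = $21,647.61. Over-quota duty = $506,661.08 × 19.5% = $98,798.91.
Line duty = $21,647.61 + $98,798.91 = $120,446.52.

$120,446.52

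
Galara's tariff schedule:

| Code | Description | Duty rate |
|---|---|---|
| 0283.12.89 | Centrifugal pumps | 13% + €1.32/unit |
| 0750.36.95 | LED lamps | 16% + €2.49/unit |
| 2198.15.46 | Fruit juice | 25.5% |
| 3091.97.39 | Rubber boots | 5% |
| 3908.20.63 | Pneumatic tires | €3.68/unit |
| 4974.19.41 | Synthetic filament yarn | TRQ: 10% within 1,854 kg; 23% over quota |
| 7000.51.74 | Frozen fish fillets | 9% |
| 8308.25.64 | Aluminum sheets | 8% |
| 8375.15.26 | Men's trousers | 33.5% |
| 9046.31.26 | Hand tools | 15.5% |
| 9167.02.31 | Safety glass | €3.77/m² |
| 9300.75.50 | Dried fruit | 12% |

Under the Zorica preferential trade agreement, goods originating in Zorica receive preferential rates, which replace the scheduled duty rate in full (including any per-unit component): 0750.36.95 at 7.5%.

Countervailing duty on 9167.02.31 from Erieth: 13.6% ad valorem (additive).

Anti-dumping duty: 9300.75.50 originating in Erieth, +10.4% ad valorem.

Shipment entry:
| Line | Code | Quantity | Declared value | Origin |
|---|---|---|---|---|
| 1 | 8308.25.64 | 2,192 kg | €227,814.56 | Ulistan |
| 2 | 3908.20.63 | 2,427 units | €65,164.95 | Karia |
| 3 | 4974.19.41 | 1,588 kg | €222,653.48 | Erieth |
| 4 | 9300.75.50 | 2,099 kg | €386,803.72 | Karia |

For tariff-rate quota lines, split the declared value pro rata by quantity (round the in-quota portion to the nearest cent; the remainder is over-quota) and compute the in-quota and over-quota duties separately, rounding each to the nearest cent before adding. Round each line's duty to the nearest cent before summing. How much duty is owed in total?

€95,838.32

Line 1 (8308.25.64, Ulistan, 2,192 kg, €227,814.56):
Base rate for 8308.25.64 is 8%.
Duty = €227,814.56 × 8% = €18,225.16.
Line 2 (3908.20.63, Karia, 2,427 units, €65,164.95):
Base rate for 3908.20.63 is €3.68/unit.
Duty = 2,427 × €3.68 = €8,931.36.
Line 3 (4974.19.41, Erieth, 1,588 kg, €222,653.48):
Code 4974.19.41 is under a tariff-rate quota (threshold 1,854 kg). Quantity 1,588 kg is within the quota, so the in-quota rate 10% applies to the full value.
Duty = €222,653.48 × 10% = €22,265.35.
Line 4 (9300.75.50, Karia, 2,099 kg, €386,803.72):
Base rate for 9300.75.50 is 12%.
The additional-duty order on 9300.75.50 targets Erieth, not Karia; it does not apply.
Duty = €386,803.72 × 12% = €46,416.45.
Total = €18,225.16 + €8,931.36 + €22,265.35 + €46,416.45 = €95,838.32.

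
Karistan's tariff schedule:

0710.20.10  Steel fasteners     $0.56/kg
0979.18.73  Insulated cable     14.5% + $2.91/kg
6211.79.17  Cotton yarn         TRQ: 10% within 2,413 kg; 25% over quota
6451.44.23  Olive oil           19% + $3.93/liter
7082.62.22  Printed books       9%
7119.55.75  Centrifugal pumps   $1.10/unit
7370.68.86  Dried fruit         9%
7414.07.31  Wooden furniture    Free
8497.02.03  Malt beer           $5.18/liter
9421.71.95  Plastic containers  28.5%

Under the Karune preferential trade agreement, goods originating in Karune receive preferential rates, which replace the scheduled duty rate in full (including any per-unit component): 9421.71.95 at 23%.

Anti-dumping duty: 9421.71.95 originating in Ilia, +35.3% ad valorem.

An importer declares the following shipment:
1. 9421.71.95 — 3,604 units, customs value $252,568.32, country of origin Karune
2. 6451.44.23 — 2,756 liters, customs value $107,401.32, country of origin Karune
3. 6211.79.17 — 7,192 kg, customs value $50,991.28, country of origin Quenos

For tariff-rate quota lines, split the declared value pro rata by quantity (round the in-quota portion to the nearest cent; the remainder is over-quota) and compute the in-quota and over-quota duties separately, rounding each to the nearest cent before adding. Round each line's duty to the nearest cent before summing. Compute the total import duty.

Line 1 (9421.71.95, Karune, 3,604 units, $252,568.32):
Base rate for 9421.71.95 is 28.5%.
Origin Karune qualifies under the Karistan–Karune agreement and 9421.71.95 is covered: preferential rate 23% applies instead.
The additional-duty order on 9421.71.95 targets Ilia, not Karune; it does not apply.
Duty = $252,568.32 × 23% = $58,090.71.
Line 2 (6451.44.23, Karune, 2,756 liters, $107,401.32):
Base rate for 6451.44.23 is 19% + $3.93/liter.
Origin Karune is the FTA partner but 6451.44.23 is not on the preference list; base rate stands.
Duty = $107,401.32 × 19% + 2,756 × $3.93 = $31,237.33.
Line 3 (6211.79.17, Quenos, 7,192 kg, $50,991.28):
Code 6211.79.17 is under a tariff-rate quota (threshold 2,413 kg). In-quota: 2,413 kg at 10%; over-quota: 4,779 kg at 25%.
Pro-rata value split: in-quota = $50,991.28 × 2,413/7,192 = $17,108.17; over-quota = $50,991.28 − $17,108.17 = $33,883.11.
In-quota duty = $17,108.17 × 10% = $1,710.82. Over-quota duty = $33,883.11 × 25% = $8,470.78.
Line duty = $1,710.82 + $8,470.78 = $10,181.60.
Total = $58,090.71 + $31,237.33 + $10,181.60 = $99,509.64.

$99,509.64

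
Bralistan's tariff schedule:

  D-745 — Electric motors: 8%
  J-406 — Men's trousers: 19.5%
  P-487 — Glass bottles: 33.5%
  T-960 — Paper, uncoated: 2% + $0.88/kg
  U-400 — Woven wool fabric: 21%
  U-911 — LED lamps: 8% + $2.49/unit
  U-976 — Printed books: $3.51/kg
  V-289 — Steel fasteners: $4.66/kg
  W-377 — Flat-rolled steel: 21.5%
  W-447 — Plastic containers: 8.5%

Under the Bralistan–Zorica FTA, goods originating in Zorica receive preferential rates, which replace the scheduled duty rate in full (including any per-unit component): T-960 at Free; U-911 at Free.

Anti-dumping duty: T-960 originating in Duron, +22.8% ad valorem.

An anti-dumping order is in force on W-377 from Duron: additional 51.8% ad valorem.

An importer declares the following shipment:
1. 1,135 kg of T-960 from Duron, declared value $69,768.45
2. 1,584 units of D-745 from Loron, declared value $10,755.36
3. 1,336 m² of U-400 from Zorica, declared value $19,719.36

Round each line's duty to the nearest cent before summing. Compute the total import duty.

Line 1 (T-960, Duron, 1,135 kg, $69,768.45):
Base rate for T-960 is 2% + $0.88/kg.
T-960 has an FTA preferential rate, but origin Duron is not Zorica; base rate stands.
Additional duty on T-960 from Duron: +22.8%. Applied ad valorem rate: 2% + 22.8% = 24.8%.
Duty = $69,768.45 × 24.8% + 1,135 × $0.88 = $18,301.38.
Line 2 (D-745, Loron, 1,584 units, $10,755.36):
Base rate for D-745 is 8%.
Duty = $10,755.36 × 8% = $860.43.
Line 3 (U-400, Zorica, 1,336 m², $19,719.36):
Base rate for U-400 is 21%.
Origin Zorica is the FTA partner but U-400 is not on the preference list; base rate stands.
Duty = $19,719.36 × 21% = $4,141.07.
Total = $18,301.38 + $860.43 + $4,141.07 = $23,302.88.

$23,302.88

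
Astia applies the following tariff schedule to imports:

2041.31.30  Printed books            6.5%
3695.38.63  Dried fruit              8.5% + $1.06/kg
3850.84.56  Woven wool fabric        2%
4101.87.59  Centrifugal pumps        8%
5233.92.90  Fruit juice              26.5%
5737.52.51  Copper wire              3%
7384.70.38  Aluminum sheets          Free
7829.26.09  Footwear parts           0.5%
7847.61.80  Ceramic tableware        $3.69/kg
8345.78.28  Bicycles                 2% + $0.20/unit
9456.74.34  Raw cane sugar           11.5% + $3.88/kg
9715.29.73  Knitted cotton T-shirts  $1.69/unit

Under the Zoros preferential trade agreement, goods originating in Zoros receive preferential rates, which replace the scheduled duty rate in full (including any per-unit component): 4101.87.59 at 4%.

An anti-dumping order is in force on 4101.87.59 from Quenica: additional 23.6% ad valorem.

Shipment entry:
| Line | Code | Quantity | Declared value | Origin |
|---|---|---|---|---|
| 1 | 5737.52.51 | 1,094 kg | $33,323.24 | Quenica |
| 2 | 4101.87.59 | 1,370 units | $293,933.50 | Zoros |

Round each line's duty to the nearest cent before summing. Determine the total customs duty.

$12,757.04

Line 1 (5737.52.51, Quenica, 1,094 kg, $33,323.24):
Base rate for 5737.52.51 is 3%.
Duty = $33,323.24 × 3% = $999.70.
Line 2 (4101.87.59, Zoros, 1,370 units, $293,933.50):
Base rate for 4101.87.59 is 8%.
Origin Zoros qualifies under the Astia–Zoros agreement and 4101.87.59 is covered: preferential rate 4% applies instead.
The additional-duty order on 4101.87.59 targets Quenica, not Zoros; it does not apply.
Duty = $293,933.50 × 4% = $11,757.34.
Total = $999.70 + $11,757.34 = $12,757.04.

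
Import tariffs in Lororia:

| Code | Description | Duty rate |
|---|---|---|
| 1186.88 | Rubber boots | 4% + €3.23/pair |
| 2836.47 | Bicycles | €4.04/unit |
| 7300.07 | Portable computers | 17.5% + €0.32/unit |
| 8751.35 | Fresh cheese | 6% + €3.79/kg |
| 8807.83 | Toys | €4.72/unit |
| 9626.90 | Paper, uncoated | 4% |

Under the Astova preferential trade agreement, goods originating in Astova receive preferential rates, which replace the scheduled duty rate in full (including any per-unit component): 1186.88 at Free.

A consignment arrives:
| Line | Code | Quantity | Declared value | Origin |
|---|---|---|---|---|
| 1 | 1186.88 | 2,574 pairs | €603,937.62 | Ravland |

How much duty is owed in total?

€32,471.52

Line 1 (1186.88, Ravland, 2,574 pairs, €603,937.62):
Base rate for 1186.88 is 4% + €3.23/pair.
1186.88 has an FTA preferential rate, but origin Ravland is not Astova; base rate stands.
Duty = €603,937.62 × 4% + 2,574 × €3.23 = €32,471.52.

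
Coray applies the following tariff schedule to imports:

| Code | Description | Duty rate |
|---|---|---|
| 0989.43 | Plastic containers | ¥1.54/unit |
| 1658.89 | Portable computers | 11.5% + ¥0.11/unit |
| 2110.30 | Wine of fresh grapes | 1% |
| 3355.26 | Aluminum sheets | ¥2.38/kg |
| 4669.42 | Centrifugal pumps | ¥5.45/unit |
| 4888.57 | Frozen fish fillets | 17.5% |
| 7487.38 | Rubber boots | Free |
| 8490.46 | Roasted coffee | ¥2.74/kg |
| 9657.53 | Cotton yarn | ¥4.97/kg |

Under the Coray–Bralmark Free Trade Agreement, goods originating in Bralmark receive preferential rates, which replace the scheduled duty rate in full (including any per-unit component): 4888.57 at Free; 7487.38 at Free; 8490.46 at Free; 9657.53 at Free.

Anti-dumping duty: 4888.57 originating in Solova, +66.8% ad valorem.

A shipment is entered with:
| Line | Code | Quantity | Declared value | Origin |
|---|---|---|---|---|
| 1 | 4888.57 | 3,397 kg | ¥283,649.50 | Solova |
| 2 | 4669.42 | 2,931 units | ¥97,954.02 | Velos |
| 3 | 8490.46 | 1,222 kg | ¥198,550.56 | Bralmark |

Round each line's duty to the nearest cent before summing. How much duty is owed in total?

¥255,090.48

Line 1 (4888.57, Solova, 3,397 kg, ¥283,649.50):
Base rate for 4888.57 is 17.5%.
4888.57 has an FTA preferential rate, but origin Solova is not Bralmark; base rate stands.
Additional duty on 4888.57 from Solova: +66.8%. Applied ad valorem rate: 17.5% + 66.8% = 84.3%.
Duty = ¥283,649.50 × 84.3% = ¥239,116.53.
Line 2 (4669.42, Velos, 2,931 units, ¥97,954.02):
Base rate for 4669.42 is ¥5.45/unit.
Duty = 2,931 × ¥5.45 = ¥15,973.95.
Line 3 (8490.46, Bralmark, 1,222 kg, ¥198,550.56):
Base rate for 8490.46 is ¥2.74/kg.
Origin Bralmark qualifies under the Coray–Bralmark agreement and 8490.46 is covered: preferential rate Free applies instead.
Duty = ¥198,550.56 × 0% = ¥0.00.
Total = ¥239,116.53 + ¥15,973.95 + ¥0.00 = ¥255,090.48.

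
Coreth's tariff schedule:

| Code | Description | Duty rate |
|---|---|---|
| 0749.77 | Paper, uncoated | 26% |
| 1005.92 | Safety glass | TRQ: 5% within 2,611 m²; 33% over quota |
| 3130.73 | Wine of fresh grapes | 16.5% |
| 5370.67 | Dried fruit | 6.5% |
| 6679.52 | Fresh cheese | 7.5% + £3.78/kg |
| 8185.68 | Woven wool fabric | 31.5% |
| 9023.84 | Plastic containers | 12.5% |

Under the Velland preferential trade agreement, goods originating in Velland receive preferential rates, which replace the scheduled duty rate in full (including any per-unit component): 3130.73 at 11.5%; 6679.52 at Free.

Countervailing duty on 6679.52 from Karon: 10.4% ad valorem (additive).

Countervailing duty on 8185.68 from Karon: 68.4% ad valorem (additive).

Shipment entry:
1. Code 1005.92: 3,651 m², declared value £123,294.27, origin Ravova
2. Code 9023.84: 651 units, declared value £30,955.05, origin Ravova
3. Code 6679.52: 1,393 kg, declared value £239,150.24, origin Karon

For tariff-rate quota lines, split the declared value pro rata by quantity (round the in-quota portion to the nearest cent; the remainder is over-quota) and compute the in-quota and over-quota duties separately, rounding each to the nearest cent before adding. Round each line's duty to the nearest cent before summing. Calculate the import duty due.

£67,941.34

Line 1 (1005.92, Ravova, 3,651 m², £123,294.27):
Code 1005.92 is under a tariff-rate quota (threshold 2,611 m²). In-quota: 2,611 m² at 5%; over-quota: 1,040 m² at 33%.
Pro-rata value split: in-quota = £123,294.27 × 2,611/3,651 = £88,173.47; over-quota = £123,294.27 − £88,173.47 = £35,120.80.
In-quota duty = £88,173.47 × 5% = £4,408.67. Over-quota duty = £35,120.80 × 33% = £11,589.86.
Line duty = £4,408.67 + £11,589.86 = £15,998.53.
Line 2 (9023.84, Ravova, 651 units, £30,955.05):
Base rate for 9023.84 is 12.5%.
Duty = £30,955.05 × 12.5% = £3,869.38.
Line 3 (6679.52, Karon, 1,393 kg, £239,150.24):
Base rate for 6679.52 is 7.5% + £3.78/kg.
6679.52 has an FTA preferential rate, but origin Karon is not Velland; base rate stands.
Additional duty on 6679.52 from Karon: +10.4%. Applied ad valorem rate: 7.5% + 10.4% = 17.9%.
Duty = £239,150.24 × 17.9% + 1,393 × £3.78 = £48,073.43.
Total = £15,998.53 + £3,869.38 + £48,073.43 = £67,941.34.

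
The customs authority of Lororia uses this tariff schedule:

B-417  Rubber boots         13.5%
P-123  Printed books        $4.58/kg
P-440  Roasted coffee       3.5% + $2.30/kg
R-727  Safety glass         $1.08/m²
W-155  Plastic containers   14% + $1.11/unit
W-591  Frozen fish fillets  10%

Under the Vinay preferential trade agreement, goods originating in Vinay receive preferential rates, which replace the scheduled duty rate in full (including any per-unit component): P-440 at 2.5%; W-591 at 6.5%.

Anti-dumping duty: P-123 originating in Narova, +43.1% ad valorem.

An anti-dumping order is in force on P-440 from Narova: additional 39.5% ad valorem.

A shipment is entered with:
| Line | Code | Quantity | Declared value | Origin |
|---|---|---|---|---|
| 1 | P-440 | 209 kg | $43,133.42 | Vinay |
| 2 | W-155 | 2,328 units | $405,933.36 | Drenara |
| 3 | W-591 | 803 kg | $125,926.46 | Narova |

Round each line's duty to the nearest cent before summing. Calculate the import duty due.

$73,085.74

Line 1 (P-440, Vinay, 209 kg, $43,133.42):
Base rate for P-440 is 3.5% + $2.30/kg.
Origin Vinay qualifies under the Lororia–Vinay agreement and P-440 is covered: preferential rate 2.5% applies instead.
The additional-duty order on P-440 targets Narova, not Vinay; it does not apply.
Duty = $43,133.42 × 2.5% = $1,078.34.
Line 2 (W-155, Drenara, 2,328 units, $405,933.36):
Base rate for W-155 is 14% + $1.11/unit.
Duty = $405,933.36 × 14% + 2,328 × $1.11 = $59,414.75.
Line 3 (W-591, Narova, 803 kg, $125,926.46):
Base rate for W-591 is 10%.
W-591 has an FTA preferential rate, but origin Narova is not Vinay; base rate stands.
Duty = $125,926.46 × 10% = $12,592.65.
Total = $1,078.34 + $59,414.75 + $12,592.65 = $73,085.74.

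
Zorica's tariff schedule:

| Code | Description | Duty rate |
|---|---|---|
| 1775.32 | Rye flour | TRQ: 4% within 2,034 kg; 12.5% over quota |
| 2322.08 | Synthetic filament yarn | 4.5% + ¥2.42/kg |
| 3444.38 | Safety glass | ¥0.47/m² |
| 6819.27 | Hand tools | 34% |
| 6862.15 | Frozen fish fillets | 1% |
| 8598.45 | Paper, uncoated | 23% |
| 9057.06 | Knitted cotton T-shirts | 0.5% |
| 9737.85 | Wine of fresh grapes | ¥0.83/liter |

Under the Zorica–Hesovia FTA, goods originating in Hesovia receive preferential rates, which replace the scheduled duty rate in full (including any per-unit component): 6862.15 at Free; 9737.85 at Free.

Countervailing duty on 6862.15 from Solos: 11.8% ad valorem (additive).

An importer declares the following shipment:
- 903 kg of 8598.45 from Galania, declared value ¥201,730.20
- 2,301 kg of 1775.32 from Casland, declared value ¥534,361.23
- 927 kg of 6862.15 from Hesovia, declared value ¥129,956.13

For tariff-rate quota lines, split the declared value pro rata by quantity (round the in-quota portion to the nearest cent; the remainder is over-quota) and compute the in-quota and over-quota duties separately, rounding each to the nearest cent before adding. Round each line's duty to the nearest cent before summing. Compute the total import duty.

Line 1 (8598.45, Galania, 903 kg, ¥201,730.20):
Base rate for 8598.45 is 23%.
Duty = ¥201,730.20 × 23% = ¥46,397.95.
Line 2 (1775.32, Casland, 2,301 kg, ¥534,361.23):
Code 1775.32 is under a tariff-rate quota (threshold 2,034 kg). In-quota: 2,034 kg at 4%; over-quota: 267 kg at 12.5%.
Pro-rata value split: in-quota = ¥534,361.23 × 2,034/2,301 = ¥472,355.82; over-quota = ¥534,361.23 − ¥472,355.82 = ¥62,005.41.
In-quota duty = ¥472,355.82 × 4% = ¥18,894.23. Over-quota duty = ¥62,005.41 × 12.5% = ¥7,750.68.
Line duty = ¥18,894.23 + ¥7,750.68 = ¥26,644.91.
Line 3 (6862.15, Hesovia, 927 kg, ¥129,956.13):
Base rate for 6862.15 is 1%.
Origin Hesovia qualifies under the Zorica–Hesovia agreement and 6862.15 is covered: preferential rate Free applies instead.
The additional-duty order on 6862.15 targets Solos, not Hesovia; it does not apply.
Duty = ¥129,956.13 × 0% = ¥0.00.
Total = ¥46,397.95 + ¥26,644.91 + ¥0.00 = ¥73,042.86.

¥73,042.86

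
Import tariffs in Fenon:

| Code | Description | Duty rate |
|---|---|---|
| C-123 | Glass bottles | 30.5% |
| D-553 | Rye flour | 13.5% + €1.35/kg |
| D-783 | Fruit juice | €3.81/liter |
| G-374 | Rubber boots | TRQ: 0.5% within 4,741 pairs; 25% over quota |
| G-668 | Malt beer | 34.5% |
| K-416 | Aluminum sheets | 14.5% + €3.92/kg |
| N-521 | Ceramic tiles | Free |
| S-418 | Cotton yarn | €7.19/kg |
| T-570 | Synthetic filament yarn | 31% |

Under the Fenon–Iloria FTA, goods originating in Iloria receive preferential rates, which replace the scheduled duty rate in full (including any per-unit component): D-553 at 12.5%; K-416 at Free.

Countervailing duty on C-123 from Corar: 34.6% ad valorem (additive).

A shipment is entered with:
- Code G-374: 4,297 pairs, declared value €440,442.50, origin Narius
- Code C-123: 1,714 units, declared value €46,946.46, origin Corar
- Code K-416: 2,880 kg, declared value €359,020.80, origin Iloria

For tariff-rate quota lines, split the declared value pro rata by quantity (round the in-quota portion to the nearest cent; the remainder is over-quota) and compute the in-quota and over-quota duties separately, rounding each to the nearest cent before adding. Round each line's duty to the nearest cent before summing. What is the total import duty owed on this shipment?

€32,764.36

Line 1 (G-374, Narius, 4,297 pairs, €440,442.50):
Code G-374 is under a tariff-rate quota (threshold 4,741 pairs). Quantity 4,297 pairs is within the quota, so the in-quota rate 0.5% applies to the full value.
Duty = €440,442.50 × 0.5% = €2,202.21.
Line 2 (C-123, Corar, 1,714 units, €46,946.46):
Base rate for C-123 is 30.5%.
Additional duty on C-123 from Corar: +34.6%. Applied ad valorem rate: 30.5% + 34.6% = 65.1%.
Duty = €46,946.46 × 65.1% = €30,562.15.
Line 3 (K-416, Iloria, 2,880 kg, €359,020.80):
Base rate for K-416 is 14.5% + €3.92/kg.
Origin Iloria qualifies under the Fenon–Iloria agreement and K-416 is covered: preferential rate Free applies instead.
Duty = €359,020.80 × 0% = €0.00.
Total = €2,202.21 + €30,562.15 + €0.00 = €32,764.36.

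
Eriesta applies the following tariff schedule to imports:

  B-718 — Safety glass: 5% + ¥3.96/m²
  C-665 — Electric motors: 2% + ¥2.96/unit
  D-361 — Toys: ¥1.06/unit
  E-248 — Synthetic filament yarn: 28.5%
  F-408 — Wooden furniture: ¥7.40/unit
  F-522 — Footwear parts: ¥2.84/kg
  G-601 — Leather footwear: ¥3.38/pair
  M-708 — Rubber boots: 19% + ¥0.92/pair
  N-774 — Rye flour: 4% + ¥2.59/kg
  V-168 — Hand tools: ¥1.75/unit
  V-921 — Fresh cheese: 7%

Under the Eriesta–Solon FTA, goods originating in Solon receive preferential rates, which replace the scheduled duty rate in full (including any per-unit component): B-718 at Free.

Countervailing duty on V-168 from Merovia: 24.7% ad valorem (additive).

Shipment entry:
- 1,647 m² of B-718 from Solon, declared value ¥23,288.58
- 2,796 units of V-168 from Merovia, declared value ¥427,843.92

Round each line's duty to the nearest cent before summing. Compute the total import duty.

Line 1 (B-718, Solon, 1,647 m², ¥23,288.58):
Base rate for B-718 is 5% + ¥3.96/m².
Origin Solon qualifies under the Eriesta–Solon agreement and B-718 is covered: preferential rate Free applies instead.
Duty = ¥23,288.58 × 0% = ¥0.00.
Line 2 (V-168, Merovia, 2,796 units, ¥427,843.92):
Base rate for V-168 is ¥1.75/unit.
Additional duty on V-168 from Merovia: +24.7% ad valorem. Applied ad valorem rate = 24.7%.
Duty = ¥427,843.92 × 24.7% + 2,796 × ¥1.75 = ¥110,570.45.
Total = ¥0.00 + ¥110,570.45 = ¥110,570.45.

¥110,570.45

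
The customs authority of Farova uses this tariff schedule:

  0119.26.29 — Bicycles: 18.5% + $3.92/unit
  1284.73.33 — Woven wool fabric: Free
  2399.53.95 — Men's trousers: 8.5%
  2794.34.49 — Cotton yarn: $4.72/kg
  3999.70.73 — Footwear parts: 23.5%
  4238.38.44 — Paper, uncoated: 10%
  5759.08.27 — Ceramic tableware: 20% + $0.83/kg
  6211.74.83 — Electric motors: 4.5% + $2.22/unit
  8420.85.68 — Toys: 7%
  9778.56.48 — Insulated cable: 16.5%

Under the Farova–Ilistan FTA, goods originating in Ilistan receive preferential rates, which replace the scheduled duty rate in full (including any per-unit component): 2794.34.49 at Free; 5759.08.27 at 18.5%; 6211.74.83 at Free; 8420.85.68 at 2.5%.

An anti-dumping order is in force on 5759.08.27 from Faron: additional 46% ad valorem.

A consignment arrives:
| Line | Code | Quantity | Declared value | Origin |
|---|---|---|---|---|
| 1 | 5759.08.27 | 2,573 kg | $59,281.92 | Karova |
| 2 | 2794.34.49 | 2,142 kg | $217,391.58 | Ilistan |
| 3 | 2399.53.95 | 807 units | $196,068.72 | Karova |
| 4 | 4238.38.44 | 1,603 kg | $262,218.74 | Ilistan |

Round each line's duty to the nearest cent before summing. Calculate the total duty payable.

Line 1 (5759.08.27, Karova, 2,573 kg, $59,281.92):
Base rate for 5759.08.27 is 20% + $0.83/kg.
5759.08.27 has an FTA preferential rate, but origin Karova is not Ilistan; base rate stands.
The additional-duty order on 5759.08.27 targets Faron, not Karova; it does not apply.
Duty = $59,281.92 × 20% + 2,573 × $0.83 = $13,991.97.
Line 2 (2794.34.49, Ilistan, 2,142 kg, $217,391.58):
Base rate for 2794.34.49 is $4.72/kg.
Origin Ilistan qualifies under the Farova–Ilistan agreement and 2794.34.49 is covered: preferential rate Free applies instead.
Duty = $217,391.58 × 0% = $0.00.
Line 3 (2399.53.95, Karova, 807 units, $196,068.72):
Base rate for 2399.53.95 is 8.5%.
Duty = $196,068.72 × 8.5% = $16,665.84.
Line 4 (4238.38.44, Ilistan, 1,603 kg, $262,218.74):
Base rate for 4238.38.44 is 10%.
Origin Ilistan is the FTA partner but 4238.38.44 is not on the preference list; base rate stands.
Duty = $262,218.74 × 10% = $26,221.87.
Total = $13,991.97 + $0.00 + $16,665.84 + $26,221.87 = $56,879.68.

$56,879.68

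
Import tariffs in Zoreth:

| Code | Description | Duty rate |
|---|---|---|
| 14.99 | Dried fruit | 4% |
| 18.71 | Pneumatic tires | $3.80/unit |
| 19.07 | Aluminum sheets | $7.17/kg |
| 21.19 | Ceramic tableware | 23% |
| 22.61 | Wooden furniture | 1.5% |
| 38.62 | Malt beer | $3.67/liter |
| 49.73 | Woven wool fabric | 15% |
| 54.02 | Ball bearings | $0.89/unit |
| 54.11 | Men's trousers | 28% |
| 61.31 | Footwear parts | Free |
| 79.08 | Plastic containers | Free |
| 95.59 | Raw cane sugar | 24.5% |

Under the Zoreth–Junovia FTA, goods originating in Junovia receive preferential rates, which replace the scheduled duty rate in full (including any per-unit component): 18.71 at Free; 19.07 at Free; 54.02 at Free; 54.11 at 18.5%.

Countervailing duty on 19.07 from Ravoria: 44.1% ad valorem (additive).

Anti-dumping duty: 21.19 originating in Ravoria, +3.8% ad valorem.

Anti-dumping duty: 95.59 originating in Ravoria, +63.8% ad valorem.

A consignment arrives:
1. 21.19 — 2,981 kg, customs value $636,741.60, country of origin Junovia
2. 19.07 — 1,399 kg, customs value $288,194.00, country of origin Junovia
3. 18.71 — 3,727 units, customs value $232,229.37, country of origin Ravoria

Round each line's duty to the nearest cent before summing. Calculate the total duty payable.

Line 1 (21.19, Junovia, 2,981 kg, $636,741.60):
Base rate for 21.19 is 23%.
Origin Junovia is the FTA partner but 21.19 is not on the preference list; base rate stands.
The additional-duty order on 21.19 targets Ravoria, not Junovia; it does not apply.
Duty = $636,741.60 × 23% = $146,450.57.
Line 2 (19.07, Junovia, 1,399 kg, $288,194.00):
Base rate for 19.07 is $7.17/kg.
Origin Junovia qualifies under the Zoreth–Junovia agreement and 19.07 is covered: preferential rate Free applies instead.
The additional-duty order on 19.07 targets Ravoria, not Junovia; it does not apply.
Duty = $288,194.00 × 0% = $0.00.
Line 3 (18.71, Ravoria, 3,727 units, $232,229.37):
Base rate for 18.71 is $3.80/unit.
18.71 has an FTA preferential rate, but origin Ravoria is not Junovia; base rate stands.
Duty = 3,727 × $3.80 = $14,162.60.
Total = $146,450.57 + $0.00 + $14,162.60 = $160,613.17.

$160,613.17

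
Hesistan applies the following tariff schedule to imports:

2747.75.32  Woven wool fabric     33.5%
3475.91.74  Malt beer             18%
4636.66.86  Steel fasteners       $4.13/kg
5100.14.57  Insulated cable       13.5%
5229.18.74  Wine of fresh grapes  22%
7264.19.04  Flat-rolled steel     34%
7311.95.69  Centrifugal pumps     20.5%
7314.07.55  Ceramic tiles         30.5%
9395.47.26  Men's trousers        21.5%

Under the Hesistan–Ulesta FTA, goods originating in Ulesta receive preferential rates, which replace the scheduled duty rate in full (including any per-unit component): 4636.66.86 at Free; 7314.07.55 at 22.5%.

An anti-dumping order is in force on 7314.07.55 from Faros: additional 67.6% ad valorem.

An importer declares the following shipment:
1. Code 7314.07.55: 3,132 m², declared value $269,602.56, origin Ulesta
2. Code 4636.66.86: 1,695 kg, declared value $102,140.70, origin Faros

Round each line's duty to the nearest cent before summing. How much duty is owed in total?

$67,660.93

Line 1 (7314.07.55, Ulesta, 3,132 m², $269,602.56):
Base rate for 7314.07.55 is 30.5%.
Origin Ulesta qualifies under the Hesistan–Ulesta agreement and 7314.07.55 is covered: preferential rate 22.5% applies instead.
The additional-duty order on 7314.07.55 targets Faros, not Ulesta; it does not apply.
Duty = $269,602.56 × 22.5% = $60,660.58.
Line 2 (4636.66.86, Faros, 1,695 kg, $102,140.70):
Base rate for 4636.66.86 is $4.13/kg.
4636.66.86 has an FTA preferential rate, but origin Faros is not Ulesta; base rate stands.
Duty = 1,695 × $4.13 = $7,000.35.
Total = $60,660.58 + $7,000.35 = $67,660.93.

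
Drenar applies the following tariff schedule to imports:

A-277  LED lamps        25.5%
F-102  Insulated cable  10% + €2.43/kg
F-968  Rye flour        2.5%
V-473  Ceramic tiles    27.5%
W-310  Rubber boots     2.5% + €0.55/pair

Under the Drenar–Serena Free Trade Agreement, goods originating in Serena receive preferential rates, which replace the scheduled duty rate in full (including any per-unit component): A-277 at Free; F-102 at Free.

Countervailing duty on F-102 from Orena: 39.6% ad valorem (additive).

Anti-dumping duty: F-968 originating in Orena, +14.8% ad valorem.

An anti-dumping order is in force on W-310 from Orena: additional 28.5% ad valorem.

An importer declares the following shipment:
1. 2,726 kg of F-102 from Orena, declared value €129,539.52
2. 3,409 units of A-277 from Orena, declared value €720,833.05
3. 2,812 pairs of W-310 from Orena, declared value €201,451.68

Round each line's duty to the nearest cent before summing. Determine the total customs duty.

€318,684.83

Line 1 (F-102, Orena, 2,726 kg, €129,539.52):
Base rate for F-102 is 10% + €2.43/kg.
F-102 has an FTA preferential rate, but origin Orena is not Serena; base rate stands.
Additional duty on F-102 from Orena: +39.6%. Applied ad valorem rate: 10% + 39.6% = 49.6%.
Duty = €129,539.52 × 49.6% + 2,726 × €2.43 = €70,875.78.
Line 2 (A-277, Orena, 3,409 units, €720,833.05):
Base rate for A-277 is 25.5%.
A-277 has an FTA preferential rate, but origin Orena is not Serena; base rate stands.
Duty = €720,833.05 × 25.5% = €183,812.43.
Line 3 (W-310, Orena, 2,812 pairs, €201,451.68):
Base rate for W-310 is 2.5% + €0.55/pair.
Additional duty on W-310 from Orena: +28.5%. Applied ad valorem rate: 2.5% + 28.5% = 31%.
Duty = €201,451.68 × 31% + 2,812 × €0.55 = €63,996.62.
Total = €70,875.78 + €183,812.43 + €63,996.62 = €318,684.83.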